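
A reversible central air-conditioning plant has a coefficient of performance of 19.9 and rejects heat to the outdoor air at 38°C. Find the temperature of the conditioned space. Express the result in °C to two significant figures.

23 °C

For a Carnot refrigerator COP_R = T_C/(T_H − T_C), so T_C = COP·T_H/(1 + COP).
With T_H = 311.15 K, T_C = 19.9 × 311.15/20.90 = 296.26 K.
Converting, 296.26 K = 23.11°C.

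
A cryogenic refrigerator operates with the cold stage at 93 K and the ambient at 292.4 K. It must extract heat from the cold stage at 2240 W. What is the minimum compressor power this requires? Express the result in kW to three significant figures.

The reservoir spacing is ΔT = 292.4 − 93 = 199.4 K.
COP_Carnot = T_C/ΔT = 93.00/199.4 = 0.4664.
Ẇ_min = Q̇/COP_Carnot = 2240/0.4664 = 4803 W = 4.803 kW.

4.80 kW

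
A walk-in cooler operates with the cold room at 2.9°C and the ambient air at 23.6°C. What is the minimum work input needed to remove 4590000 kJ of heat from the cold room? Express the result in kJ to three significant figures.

In absolute terms T_C = 276.05 K and T_H = 296.75 K, so ΔT = 20.70 K.
The reversible limit is COP_R = T_C/ΔT = 13.34, so W_min = Q_C/COP = Q_C·ΔT/T_C.
W_min = 4590000 × 20.70/276.05 = 344200 kJ.

344000 kJ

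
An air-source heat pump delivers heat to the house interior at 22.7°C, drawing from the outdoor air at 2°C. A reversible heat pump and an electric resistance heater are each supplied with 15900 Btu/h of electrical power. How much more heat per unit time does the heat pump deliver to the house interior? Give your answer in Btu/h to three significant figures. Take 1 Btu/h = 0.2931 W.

In absolute terms T_C = 275.15 K and T_H = 295.85 K, so ΔT = 20.70 K.
COP_Carnot = T_H/ΔT = 295.85/20.70 = 14.29.
The heat pump delivers Q̇_H = COP × Ẇ = 227200 Btu/h; the resistance heater delivers Ẇ = 15900 Btu/h.
Extra = (COP − 1)·Ẇ = 211300 Btu/h.

211000 Btu/h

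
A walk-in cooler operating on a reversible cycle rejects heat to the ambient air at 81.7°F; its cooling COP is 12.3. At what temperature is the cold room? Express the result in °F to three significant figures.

41.0 °F

For a Carnot refrigerator COP_R = T_C/(T_H − T_C), so T_C = COP·T_H/(1 + COP).
With T_H = 300.76 K, T_C = 12.3 × 300.76/13.30 = 278.15 K.
Converting, 278.15 K = 41.00°F.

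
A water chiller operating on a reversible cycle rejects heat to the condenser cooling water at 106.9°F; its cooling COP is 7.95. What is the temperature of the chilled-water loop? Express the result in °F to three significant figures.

For a Carnot refrigerator COP_R = T_C/(T_H − T_C), so T_C = COP·T_H/(1 + COP).
With T_H = 314.76 K, T_C = 7.95 × 314.76/8.950 = 279.59 K.
Converting, 279.59 K = 43.60°F.

43.6 °F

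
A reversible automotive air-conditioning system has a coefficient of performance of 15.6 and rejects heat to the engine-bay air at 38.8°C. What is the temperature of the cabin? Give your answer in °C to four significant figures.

20.01 °C

For a Carnot refrigerator COP_R = T_C/(T_H − T_C), so T_C = COP·T_H/(1 + COP).
With T_H = 311.95 K, T_C = 15.6 × 311.95/16.60 = 293.16 K.
Converting, 293.16 K = 20.01°C.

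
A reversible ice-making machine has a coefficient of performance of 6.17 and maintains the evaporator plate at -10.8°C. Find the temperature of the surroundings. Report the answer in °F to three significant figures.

89.1 °F

COP_R = T_C/(T_H − T_C) gives T_H − T_C = T_C/COP.
With T_C = 262.35 K, T_H = 262.35 × (1 + 1/6.17) = 304.87 K.
Converting, 304.87 K = 89.10°F.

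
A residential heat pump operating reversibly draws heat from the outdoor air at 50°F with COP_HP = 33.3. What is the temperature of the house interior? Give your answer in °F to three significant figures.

COP_HP = T_H/(T_H − T_C) rearranges to T_H = COP·T_C/(COP − 1).
With T_C = 283.15 K, T_H = 33.3 × 283.15/32.30 = 291.92 K.
Converting, 291.92 K = 65.78°F.

65.8 °F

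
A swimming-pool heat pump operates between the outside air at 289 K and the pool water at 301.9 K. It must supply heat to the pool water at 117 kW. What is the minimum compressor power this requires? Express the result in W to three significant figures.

5000 W

The reservoir spacing is ΔT = 301.9 − 289 = 12.90 K.
COP_Carnot = T_H/ΔT = 301.90/12.90 = 23.40.
Ẇ_min = Q̇/COP_Carnot = 117.0/23.40 = 4.999 kW = 4999 W.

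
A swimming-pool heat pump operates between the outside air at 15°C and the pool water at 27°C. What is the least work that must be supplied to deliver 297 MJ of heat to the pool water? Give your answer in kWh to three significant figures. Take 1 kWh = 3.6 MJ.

In absolute terms T_C = 288.15 K and T_H = 300.15 K, so ΔT = 12.00 K.
The reversible limit is COP_HP = T_H/ΔT = 25.01, so W_min = Q_H/COP = Q_H·ΔT/T_H.
W_min = 297.0 × 12.00/300.15 = 11.87 MJ = 3.298 kWh.

3.30 kWh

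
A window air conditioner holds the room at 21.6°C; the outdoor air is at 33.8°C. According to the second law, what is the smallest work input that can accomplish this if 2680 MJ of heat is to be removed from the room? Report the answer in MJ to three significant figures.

In absolute terms T_C = 294.75 K and T_H = 306.95 K, so ΔT = 12.20 K.
The reversible limit is COP_R = T_C/ΔT = 24.16, so W_min = Q_C/COP = Q_C·ΔT/T_C.
W_min = 2680 × 12.20/294.75 = 110.9 MJ.

111 MJ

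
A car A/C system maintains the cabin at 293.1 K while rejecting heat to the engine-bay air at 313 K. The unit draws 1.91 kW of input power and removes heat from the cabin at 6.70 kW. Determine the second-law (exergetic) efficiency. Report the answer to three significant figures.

COP_actual = Q̇_C/Ẇ = 6.700/1.910 = 3.508.
The reservoir spacing is ΔT = 313 − 293.1 = 19.90 K.
COP_Carnot = T_C/ΔT = 293.10/19.90 = 14.73.
η_II = COP_actual/COP_Carnot = 3.508/14.73 = 0.2382.

0.238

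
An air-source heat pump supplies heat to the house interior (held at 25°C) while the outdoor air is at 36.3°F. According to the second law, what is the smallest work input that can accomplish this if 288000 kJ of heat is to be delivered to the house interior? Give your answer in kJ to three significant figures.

In absolute terms T_C = 275.54 K and T_H = 298.15 K, so ΔT = 22.61 K.
The reversible limit is COP_HP = T_H/ΔT = 13.19, so W_min = Q_H/COP = Q_H·ΔT/T_H.
W_min = 288000 × 22.61/298.15 = 21840 kJ.

21800 kJ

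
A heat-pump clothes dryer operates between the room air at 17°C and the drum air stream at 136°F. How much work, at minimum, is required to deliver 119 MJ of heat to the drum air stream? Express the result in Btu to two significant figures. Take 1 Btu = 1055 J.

In absolute terms T_C = 290.15 K and T_H = 330.93 K, so ΔT = 40.78 K.
The reversible limit is COP_HP = T_H/ΔT = 8.115, so W_min = Q_H/COP = Q_H·ΔT/T_H.
W_min = 119.0 × 40.78/330.93 = 14.66 MJ = 13900 Btu.

14000 Btu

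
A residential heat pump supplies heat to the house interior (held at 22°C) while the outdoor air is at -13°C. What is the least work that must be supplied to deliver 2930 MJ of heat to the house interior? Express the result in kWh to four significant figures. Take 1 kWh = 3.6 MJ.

In absolute terms T_C = 260.15 K and T_H = 295.15 K, so ΔT = 35.00 K.
The reversible limit is COP_HP = T_H/ΔT = 8.433, so W_min = Q_H/COP = Q_H·ΔT/T_H.
W_min = 2930 × 35.00/295.15 = 347.5 MJ = 96.51 kWh.

96.51 kWh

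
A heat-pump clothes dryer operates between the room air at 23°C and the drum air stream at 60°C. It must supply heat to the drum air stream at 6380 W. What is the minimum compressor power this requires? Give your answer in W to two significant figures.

In absolute terms T_C = 296.15 K and T_H = 333.15 K, so ΔT = 37.00 K.
COP_Carnot = T_H/ΔT = 333.15/37.00 = 9.004.
Ẇ_min = Q̇/COP_Carnot = 6380/9.004 = 708.6 W.

710 W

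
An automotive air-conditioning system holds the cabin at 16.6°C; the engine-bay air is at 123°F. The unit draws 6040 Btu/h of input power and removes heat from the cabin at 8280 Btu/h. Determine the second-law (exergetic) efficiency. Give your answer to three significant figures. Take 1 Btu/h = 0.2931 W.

COP_actual = Q̇_C/Ẇ = 8280/6040 = 1.371.
In absolute terms T_C = 289.75 K and T_H = 323.71 K, so ΔT = 33.96 K.
COP_Carnot = T_C/ΔT = 289.75/33.96 = 8.533.
η_II = COP_actual/COP_Carnot = 1.371/8.533 = 0.1607.

0.161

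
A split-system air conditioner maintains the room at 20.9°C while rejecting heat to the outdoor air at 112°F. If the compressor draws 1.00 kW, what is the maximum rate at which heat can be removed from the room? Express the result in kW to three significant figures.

12.5 kW

In absolute terms T_C = 294.05 K and T_H = 317.59 K, so ΔT = 23.54 K.
COP_Carnot = T_C/ΔT = 294.05/23.54 = 12.49.
Q̇_max = COP_Carnot × Ẇ = 12.49 × 1.000 kW = 12.49 kW.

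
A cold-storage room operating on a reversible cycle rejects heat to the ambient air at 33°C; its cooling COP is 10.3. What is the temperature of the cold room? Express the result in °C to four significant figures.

5.907 °C

For a Carnot refrigerator COP_R = T_C/(T_H − T_C), so T_C = COP·T_H/(1 + COP).
With T_H = 306.15 K, T_C = 10.3 × 306.15/11.30 = 279.06 K.
Converting, 279.06 K = 5.91°C.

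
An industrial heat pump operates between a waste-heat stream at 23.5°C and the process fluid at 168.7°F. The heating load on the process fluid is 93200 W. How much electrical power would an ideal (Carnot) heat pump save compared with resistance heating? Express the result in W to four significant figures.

79200 W

In absolute terms T_C = 296.65 K and T_H = 349.09 K, so ΔT = 52.44 K.
COP_Carnot = T_H/ΔT = 349.09/52.44 = 6.656.
Resistance heating needs Ẇ_res = Q̇_H = 93200 W; the reversible heat pump needs only Ẇ_hp = Q̇_H/COP = 14000 W.
Saving = 93200 − 14000 = 79200 W.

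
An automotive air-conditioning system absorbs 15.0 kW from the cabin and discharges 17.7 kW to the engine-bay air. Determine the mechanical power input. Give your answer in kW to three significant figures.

For a cyclic device the first law requires Q̇_H = Q̇_C + Ẇ.
Ẇ = Q̇_H − Q̇_C = 2.700 kW.

2.70 kW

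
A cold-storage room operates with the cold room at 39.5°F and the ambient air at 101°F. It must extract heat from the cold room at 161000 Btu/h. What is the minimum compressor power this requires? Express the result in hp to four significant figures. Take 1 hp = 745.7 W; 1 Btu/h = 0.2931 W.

In absolute terms T_C = 277.32 K and T_H = 311.48 K, so ΔT = 34.17 K.
COP_Carnot = T_C/ΔT = 277.32/34.17 = 8.117.
Ẇ_min = Q̇/COP_Carnot = 161000/8.117 = 19840 Btu/h = 7.797 hp.

7.797 hp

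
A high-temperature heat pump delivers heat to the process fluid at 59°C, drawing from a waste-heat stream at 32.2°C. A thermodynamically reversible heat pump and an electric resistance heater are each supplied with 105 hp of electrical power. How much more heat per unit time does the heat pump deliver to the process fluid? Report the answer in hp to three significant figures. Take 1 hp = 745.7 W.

In absolute terms T_C = 305.35 K and T_H = 332.15 K, so ΔT = 26.80 K.
COP_Carnot = T_H/ΔT = 332.15/26.80 = 12.39.
The heat pump delivers Q̇_H = COP × Ẇ = 1301 hp; the resistance heater delivers Ẇ = 105.0 hp.
Extra = (COP − 1)·Ẇ = 1196 hp.

1200 hp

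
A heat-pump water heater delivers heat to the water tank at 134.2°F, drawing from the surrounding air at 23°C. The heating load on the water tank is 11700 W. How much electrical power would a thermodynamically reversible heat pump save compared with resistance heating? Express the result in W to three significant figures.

10500 W

In absolute terms T_C = 296.15 K and T_H = 329.93 K, so ΔT = 33.78 K.
COP_Carnot = T_H/ΔT = 329.93/33.78 = 9.768.
Resistance heating needs Ẇ_res = Q̇_H = 11700 W; the reversible heat pump needs only Ẇ_hp = Q̇_H/COP = 1198 W.
Saving = 11700 − 1198 = 10500 W.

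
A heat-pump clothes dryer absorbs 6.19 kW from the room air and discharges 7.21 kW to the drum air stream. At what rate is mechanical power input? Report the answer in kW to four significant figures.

For a cyclic device the first law requires Q̇_H = Q̇_C + Ẇ.
Ẇ = Q̇_H − Q̇_C = 1.020 kW.

1.020 kW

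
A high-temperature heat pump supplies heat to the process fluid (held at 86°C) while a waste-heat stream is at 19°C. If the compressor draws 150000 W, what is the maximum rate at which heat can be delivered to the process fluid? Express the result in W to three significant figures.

In absolute terms T_C = 292.15 K and T_H = 359.15 K, so ΔT = 67.00 K.
COP_Carnot = T_H/ΔT = 359.15/67.00 = 5.360.
Q̇_max = COP_Carnot × Ẇ = 5.360 × 150000 W = 804100 W.

804000 W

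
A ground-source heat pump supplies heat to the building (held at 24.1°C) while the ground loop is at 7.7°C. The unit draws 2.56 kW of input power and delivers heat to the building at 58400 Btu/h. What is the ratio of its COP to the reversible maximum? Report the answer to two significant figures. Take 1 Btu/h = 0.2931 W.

0.37

Converting, Q̇_H = 58400 Btu/h = 17.12 kW, so COP_actual = Q̇_H/Ẇ = 17.12/2.560 = 6.686.
In absolute terms T_C = 280.85 K and T_H = 297.25 K, so ΔT = 16.40 K.
COP_Carnot = T_H/ΔT = 297.25/16.40 = 18.13.
η_II = COP_actual/COP_Carnot = 6.686/18.13 = 0.3689.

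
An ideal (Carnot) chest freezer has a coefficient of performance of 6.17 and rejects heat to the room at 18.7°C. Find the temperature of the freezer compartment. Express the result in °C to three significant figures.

For a Carnot refrigerator COP_R = T_C/(T_H − T_C), so T_C = COP·T_H/(1 + COP).
With T_H = 291.85 K, T_C = 6.17 × 291.85/7.170 = 251.15 K.
Converting, 251.15 K = -22.00°C.

-22.0 °C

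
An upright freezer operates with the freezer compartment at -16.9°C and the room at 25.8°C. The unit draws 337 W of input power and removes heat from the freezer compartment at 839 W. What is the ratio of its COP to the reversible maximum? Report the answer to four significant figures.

COP_actual = Q̇_C/Ẇ = 839.0/337.0 = 2.490.
In absolute terms T_C = 256.25 K and T_H = 298.95 K, so ΔT = 42.70 K.
COP_Carnot = T_C/ΔT = 256.25/42.70 = 6.001.
η_II = COP_actual/COP_Carnot = 2.490/6.001 = 0.4149.

0.4149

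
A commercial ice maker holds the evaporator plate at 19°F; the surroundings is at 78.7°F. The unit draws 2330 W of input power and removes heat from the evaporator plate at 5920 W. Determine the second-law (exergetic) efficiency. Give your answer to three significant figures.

COP_actual = Q̇_C/Ẇ = 5920/2330 = 2.541.
In absolute terms T_C = 265.93 K and T_H = 299.09 K, so ΔT = 33.17 K.
COP_Carnot = T_C/ΔT = 265.93/33.17 = 8.018.
η_II = COP_actual/COP_Carnot = 2.541/8.018 = 0.3169.

0.317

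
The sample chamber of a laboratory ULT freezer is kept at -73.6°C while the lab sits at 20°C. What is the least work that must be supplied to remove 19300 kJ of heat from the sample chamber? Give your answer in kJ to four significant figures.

In absolute terms T_C = 199.55 K and T_H = 293.15 K, so ΔT = 93.60 K.
The reversible limit is COP_R = T_C/ΔT = 2.132, so W_min = Q_C/COP = Q_C·ΔT/T_C.
W_min = 19300 × 93.60/199.55 = 9053 kJ.

9053 kJ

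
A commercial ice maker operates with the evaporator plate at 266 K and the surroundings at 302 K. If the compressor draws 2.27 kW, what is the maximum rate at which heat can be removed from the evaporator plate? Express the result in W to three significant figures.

The reservoir spacing is ΔT = 302 − 266 = 36.00 K.
COP_Carnot = T_C/ΔT = 266.00/36.00 = 7.389.
Q̇_max = COP_Carnot × Ẇ = 7.389 × 2.270 kW = 16.77 kW = 16770 W.

16800 W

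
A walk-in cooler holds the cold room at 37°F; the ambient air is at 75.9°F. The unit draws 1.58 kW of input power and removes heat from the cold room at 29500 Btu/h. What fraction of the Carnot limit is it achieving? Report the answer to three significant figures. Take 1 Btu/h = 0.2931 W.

Converting, Q̇_C = 29500 Btu/h = 8.646 kW, so COP_actual = Q̇_C/Ẇ = 8.646/1.580 = 5.472.
In absolute terms T_C = 275.93 K and T_H = 297.54 K, so ΔT = 21.61 K.
COP_Carnot = T_C/ΔT = 275.93/21.61 = 12.77.
η_II = COP_actual/COP_Carnot = 5.472/12.77 = 0.4286.

0.429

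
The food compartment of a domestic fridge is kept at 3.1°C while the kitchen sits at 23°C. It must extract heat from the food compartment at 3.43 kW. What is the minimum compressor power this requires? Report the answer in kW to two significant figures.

In absolute terms T_C = 276.25 K and T_H = 296.15 K, so ΔT = 19.90 K.
COP_Carnot = T_C/ΔT = 276.25/19.90 = 13.88.
Ẇ_min = Q̇/COP_Carnot = 3.430/13.88 = 0.2471 kW.

0.25 kW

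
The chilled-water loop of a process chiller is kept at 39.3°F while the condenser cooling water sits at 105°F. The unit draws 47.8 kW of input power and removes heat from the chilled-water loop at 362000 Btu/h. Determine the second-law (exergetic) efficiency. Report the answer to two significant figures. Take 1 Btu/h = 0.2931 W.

0.29

Converting, Q̇_C = 362000 Btu/h = 106.1 kW, so COP_actual = Q̇_C/Ẇ = 106.1/47.80 = 2.220.
In absolute terms T_C = 277.21 K and T_H = 313.71 K, so ΔT = 36.50 K.
COP_Carnot = T_C/ΔT = 277.21/36.50 = 7.595.
η_II = COP_actual/COP_Carnot = 2.220/7.595 = 0.2923.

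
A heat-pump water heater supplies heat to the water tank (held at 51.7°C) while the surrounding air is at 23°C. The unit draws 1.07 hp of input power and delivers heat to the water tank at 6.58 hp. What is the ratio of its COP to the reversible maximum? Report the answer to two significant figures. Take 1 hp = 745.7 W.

0.54

COP_actual = Q̇_H/Ẇ = 6.580/1.070 = 6.150.
In absolute terms T_C = 296.15 K and T_H = 324.85 K, so ΔT = 28.70 K.
COP_Carnot = T_H/ΔT = 324.85/28.70 = 11.32.
η_II = COP_actual/COP_Carnot = 6.150/11.32 = 0.5433.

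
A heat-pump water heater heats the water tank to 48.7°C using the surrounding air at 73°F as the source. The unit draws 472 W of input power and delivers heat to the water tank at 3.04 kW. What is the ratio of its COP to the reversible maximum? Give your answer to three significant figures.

Converting, Q̇_H = 3.040 kW = 3040 W, so COP_actual = Q̇_H/Ẇ = 3040/472.0 = 6.441.
In absolute terms T_C = 295.93 K and T_H = 321.85 K, so ΔT = 25.92 K.
COP_Carnot = T_H/ΔT = 321.85/25.92 = 12.42.
η_II = COP_actual/COP_Carnot = 6.441/12.42 = 0.5187.

0.519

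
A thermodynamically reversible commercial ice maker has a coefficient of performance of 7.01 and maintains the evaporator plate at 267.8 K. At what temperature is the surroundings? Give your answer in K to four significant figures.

COP_R = T_C/(T_H − T_C) gives T_H − T_C = T_C/COP.
With T_C = 267.80 K, T_H = 267.80 × (1 + 1/7.01) = 306.00 K.

306.0 K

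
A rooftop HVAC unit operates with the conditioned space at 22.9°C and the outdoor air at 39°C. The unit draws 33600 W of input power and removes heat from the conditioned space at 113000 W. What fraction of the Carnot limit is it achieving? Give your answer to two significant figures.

COP_actual = Q̇_C/Ẇ = 113000/33600 = 3.363.
In absolute terms T_C = 296.05 K and T_H = 312.15 K, so ΔT = 16.10 K.
COP_Carnot = T_C/ΔT = 296.05/16.10 = 18.39.
η_II = COP_actual/COP_Carnot = 3.363/18.39 = 0.1829.

0.18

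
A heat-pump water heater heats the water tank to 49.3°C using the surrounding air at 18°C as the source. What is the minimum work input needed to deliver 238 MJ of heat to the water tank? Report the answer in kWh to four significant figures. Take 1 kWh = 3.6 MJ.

In absolute terms T_C = 291.15 K and T_H = 322.45 K, so ΔT = 31.30 K.
The reversible limit is COP_HP = T_H/ΔT = 10.30, so W_min = Q_H/COP = Q_H·ΔT/T_H.
W_min = 238.0 × 31.30/322.45 = 23.10 MJ = 6.417 kWh.

6.417 kWh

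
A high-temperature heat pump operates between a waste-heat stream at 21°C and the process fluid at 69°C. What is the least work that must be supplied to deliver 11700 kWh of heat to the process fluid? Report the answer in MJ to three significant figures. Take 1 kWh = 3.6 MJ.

In absolute terms T_C = 294.15 K and T_H = 342.15 K, so ΔT = 48.00 K.
The reversible limit is COP_HP = T_H/ΔT = 7.128, so W_min = Q_H/COP = Q_H·ΔT/T_H.
W_min = 11700 × 48.00/342.15 = 1641 kWh = 5909 MJ.

5910 MJ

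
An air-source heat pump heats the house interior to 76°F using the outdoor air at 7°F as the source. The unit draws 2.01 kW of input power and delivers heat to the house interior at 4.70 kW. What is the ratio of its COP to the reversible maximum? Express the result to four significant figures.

0.3012

COP_actual = Q̇_H/Ẇ = 4.700/2.010 = 2.338.
In absolute terms T_C = 259.26 K and T_H = 297.59 K, so ΔT = 38.33 K.
COP_Carnot = T_H/ΔT = 297.59/38.33 = 7.763.
η_II = COP_actual/COP_Carnot = 2.338/7.763 = 0.3012.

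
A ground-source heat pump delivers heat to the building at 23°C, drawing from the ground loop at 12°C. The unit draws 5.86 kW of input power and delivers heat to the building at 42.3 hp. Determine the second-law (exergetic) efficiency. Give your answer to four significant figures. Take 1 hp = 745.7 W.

0.1999

Converting, Q̇_H = 42.30 hp = 31.54 kW, so COP_actual = Q̇_H/Ẇ = 31.54/5.860 = 5.383.
In absolute terms T_C = 285.15 K and T_H = 296.15 K, so ΔT = 11.00 K.
COP_Carnot = T_H/ΔT = 296.15/11.00 = 26.92.
η_II = COP_actual/COP_Carnot = 5.383/26.92 = 0.1999.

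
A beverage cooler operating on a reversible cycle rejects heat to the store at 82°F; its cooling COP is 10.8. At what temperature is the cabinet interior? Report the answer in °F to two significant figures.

36 °F

For a Carnot refrigerator COP_R = T_C/(T_H − T_C), so T_C = COP·T_H/(1 + COP).
With T_H = 300.93 K, T_C = 10.8 × 300.93/11.80 = 275.43 K.
Converting, 275.43 K = 36.10°F.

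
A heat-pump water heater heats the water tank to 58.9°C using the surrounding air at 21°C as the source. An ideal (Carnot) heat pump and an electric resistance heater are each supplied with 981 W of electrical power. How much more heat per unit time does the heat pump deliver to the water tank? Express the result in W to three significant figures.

7610 W

In absolute terms T_C = 294.15 K and T_H = 332.05 K, so ΔT = 37.90 K.
COP_Carnot = T_H/ΔT = 332.05/37.90 = 8.761.
The heat pump delivers Q̇_H = COP × Ẇ = 8595 W; the resistance heater delivers Ẇ = 981.0 W.
Extra = (COP − 1)·Ẇ = 7614 W.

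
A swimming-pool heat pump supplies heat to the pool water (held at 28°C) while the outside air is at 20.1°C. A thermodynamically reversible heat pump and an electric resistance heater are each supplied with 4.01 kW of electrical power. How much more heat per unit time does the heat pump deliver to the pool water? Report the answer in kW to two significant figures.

In absolute terms T_C = 293.25 K and T_H = 301.15 K, so ΔT = 7.900 K.
COP_Carnot = T_H/ΔT = 301.15/7.900 = 38.12.
The heat pump delivers Q̇_H = COP × Ẇ = 152.9 kW; the resistance heater delivers Ẇ = 4.010 kW.
Extra = (COP − 1)·Ẇ = 148.9 kW.

150 kW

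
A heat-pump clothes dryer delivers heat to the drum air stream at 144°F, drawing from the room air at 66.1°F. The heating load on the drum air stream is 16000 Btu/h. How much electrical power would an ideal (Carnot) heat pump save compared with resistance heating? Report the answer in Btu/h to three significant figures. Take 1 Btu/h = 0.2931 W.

In absolute terms T_C = 292.09 K and T_H = 335.37 K, so ΔT = 43.28 K.
COP_Carnot = T_H/ΔT = 335.37/43.28 = 7.749.
Resistance heating needs Ẇ_res = Q̇_H = 16000 Btu/h; the reversible heat pump needs only Ẇ_hp = Q̇_H/COP = 2065 Btu/h.
Saving = 16000 − 2065 = 13940 Btu/h.

13900 Btu/h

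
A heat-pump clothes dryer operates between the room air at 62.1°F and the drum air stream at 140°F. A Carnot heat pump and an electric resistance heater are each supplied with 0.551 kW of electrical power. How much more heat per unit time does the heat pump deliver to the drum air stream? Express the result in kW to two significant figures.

In absolute terms T_C = 289.87 K and T_H = 333.15 K, so ΔT = 43.28 K.
COP_Carnot = T_H/ΔT = 333.15/43.28 = 7.698.
The heat pump delivers Q̇_H = COP × Ẇ = 4.242 kW; the resistance heater delivers Ẇ = 0.5510 kW.
Extra = (COP − 1)·Ẇ = 3.691 kW.

3.7 kW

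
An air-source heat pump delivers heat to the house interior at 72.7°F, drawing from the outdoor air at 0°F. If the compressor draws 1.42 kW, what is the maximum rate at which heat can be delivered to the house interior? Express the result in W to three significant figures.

In absolute terms T_C = 255.37 K and T_H = 295.76 K, so ΔT = 40.39 K.
COP_Carnot = T_H/ΔT = 295.76/40.39 = 7.323.
Q̇_max = COP_Carnot × Ẇ = 7.323 × 1.420 kW = 10.40 kW = 10400 W.

10400 W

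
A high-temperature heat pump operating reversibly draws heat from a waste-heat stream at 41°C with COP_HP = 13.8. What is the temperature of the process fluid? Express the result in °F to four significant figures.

COP_HP = T_H/(T_H − T_C) rearranges to T_H = COP·T_C/(COP − 1).
With T_C = 314.15 K, T_H = 13.8 × 314.15/12.80 = 338.69 K.
Converting, 338.69 K = 149.98°F.

150.0 °F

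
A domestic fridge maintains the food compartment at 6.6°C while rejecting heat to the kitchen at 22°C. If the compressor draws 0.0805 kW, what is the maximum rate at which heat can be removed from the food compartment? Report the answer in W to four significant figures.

In absolute terms T_C = 279.75 K and T_H = 295.15 K, so ΔT = 15.40 K.
COP_Carnot = T_C/ΔT = 279.75/15.40 = 18.17.
Q̇_max = COP_Carnot × Ẇ = 18.17 × 0.08050 kW = 1.462 kW = 1462 W.

1462 W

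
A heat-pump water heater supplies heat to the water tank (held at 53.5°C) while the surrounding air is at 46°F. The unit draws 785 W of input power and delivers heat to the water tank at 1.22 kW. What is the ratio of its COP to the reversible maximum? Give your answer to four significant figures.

0.2175

Converting, Q̇_H = 1.220 kW = 1220 W, so COP_actual = Q̇_H/Ẇ = 1220/785.0 = 1.554.
In absolute terms T_C = 280.93 K and T_H = 326.65 K, so ΔT = 45.72 K.
COP_Carnot = T_H/ΔT = 326.65/45.72 = 7.144.
η_II = COP_actual/COP_Carnot = 1.554/7.144 = 0.2175.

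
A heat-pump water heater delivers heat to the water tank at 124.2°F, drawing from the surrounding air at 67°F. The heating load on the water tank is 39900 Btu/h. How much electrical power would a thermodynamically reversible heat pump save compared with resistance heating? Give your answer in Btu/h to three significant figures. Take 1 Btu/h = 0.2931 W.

In absolute terms T_C = 292.59 K and T_H = 324.37 K, so ΔT = 31.78 K.
COP_Carnot = T_H/ΔT = 324.37/31.78 = 10.21.
Resistance heating needs Ẇ_res = Q̇_H = 39900 Btu/h; the reversible heat pump needs only Ẇ_hp = Q̇_H/COP = 3909 Btu/h.
Saving = 39900 − 3909 = 35990 Btu/h.

36000 Btu/h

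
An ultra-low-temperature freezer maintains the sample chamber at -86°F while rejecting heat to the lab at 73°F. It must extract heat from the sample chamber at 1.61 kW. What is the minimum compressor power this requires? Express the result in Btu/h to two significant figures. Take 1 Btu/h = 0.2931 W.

In absolute terms T_C = 207.59 K and T_H = 295.93 K, so ΔT = 88.33 K.
COP_Carnot = T_C/ΔT = 207.59/88.33 = 2.350.
Ẇ_min = Q̇/COP_Carnot = 1.610/2.350 = 0.6851 kW = 2337 Btu/h.

2300 Btu/h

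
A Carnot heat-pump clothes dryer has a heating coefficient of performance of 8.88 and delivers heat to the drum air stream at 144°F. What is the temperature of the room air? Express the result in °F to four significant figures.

76.02 °F

COP_HP = T_H/(T_H − T_C) gives T_H − T_C = T_H/COP.
With T_H = 335.37 K, T_C = 335.37 × (1 − 1/8.88) = 297.61 K.
Converting, 297.61 K = 76.02°F.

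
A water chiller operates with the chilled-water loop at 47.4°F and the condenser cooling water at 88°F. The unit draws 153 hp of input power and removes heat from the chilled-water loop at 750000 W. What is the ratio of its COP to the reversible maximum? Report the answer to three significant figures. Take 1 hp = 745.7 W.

0.526

Converting, Q̇_C = 750000 W = 1006 hp, so COP_actual = Q̇_C/Ẇ = 1006/153.0 = 6.574.
In absolute terms T_C = 281.71 K and T_H = 304.26 K, so ΔT = 22.56 K.
COP_Carnot = T_C/ΔT = 281.71/22.56 = 12.49.
η_II = COP_actual/COP_Carnot = 6.574/12.49 = 0.5263.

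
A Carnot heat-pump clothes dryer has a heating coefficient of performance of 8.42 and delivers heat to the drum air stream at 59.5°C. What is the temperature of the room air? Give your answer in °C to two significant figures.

COP_HP = T_H/(T_H − T_C) gives T_H − T_C = T_H/COP.
With T_H = 332.65 K, T_C = 332.65 × (1 − 1/8.42) = 293.14 K.
Converting, 293.14 K = 19.99°C.

20 °C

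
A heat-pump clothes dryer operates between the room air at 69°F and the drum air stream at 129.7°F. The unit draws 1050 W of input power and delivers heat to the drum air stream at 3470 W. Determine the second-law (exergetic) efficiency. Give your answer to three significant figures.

COP_actual = Q̇_H/Ẇ = 3470/1050 = 3.305.
In absolute terms T_C = 293.71 K and T_H = 327.43 K, so ΔT = 33.72 K.
COP_Carnot = T_H/ΔT = 327.43/33.72 = 9.710.
η_II = COP_actual/COP_Carnot = 3.305/9.710 = 0.3404.

0.340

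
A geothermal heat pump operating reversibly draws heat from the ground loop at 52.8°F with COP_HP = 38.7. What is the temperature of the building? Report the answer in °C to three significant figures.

19.1 °C

COP_HP = T_H/(T_H − T_C) rearranges to T_H = COP·T_C/(COP − 1).
With T_C = 284.71 K, T_H = 38.7 × 284.71/37.70 = 292.26 K.
Converting, 292.26 K = 19.11°C.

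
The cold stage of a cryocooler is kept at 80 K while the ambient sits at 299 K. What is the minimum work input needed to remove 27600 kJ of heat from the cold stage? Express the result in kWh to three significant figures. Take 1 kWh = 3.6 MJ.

21.0 kWh

The reservoir spacing is ΔT = 299 − 80 = 219.0 K.
The reversible limit is COP_R = T_C/ΔT = 0.3653, so W_min = Q_C/COP = Q_C·ΔT/T_C.
W_min = 27600 × 219.0/80.00 = 75560 kJ = 20.99 kWh.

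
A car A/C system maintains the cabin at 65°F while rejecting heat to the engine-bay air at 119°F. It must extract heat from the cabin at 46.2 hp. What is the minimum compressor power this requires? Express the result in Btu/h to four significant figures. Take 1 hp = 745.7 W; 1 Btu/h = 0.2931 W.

In absolute terms T_C = 291.48 K and T_H = 321.48 K, so ΔT = 30.00 K.
COP_Carnot = T_C/ΔT = 291.48/30.00 = 9.716.
Ẇ_min = Q̇/COP_Carnot = 46.20/9.716 = 4.755 hp = 12100 Btu/h.

12100 Btu/h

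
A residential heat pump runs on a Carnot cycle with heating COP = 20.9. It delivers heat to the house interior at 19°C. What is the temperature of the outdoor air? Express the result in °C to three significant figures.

5.02 °C

COP_HP = T_H/(T_H − T_C) gives T_H − T_C = T_H/COP.
With T_H = 292.15 K, T_C = 292.15 × (1 − 1/20.9) = 278.17 K.
Converting, 278.17 K = 5.02°C.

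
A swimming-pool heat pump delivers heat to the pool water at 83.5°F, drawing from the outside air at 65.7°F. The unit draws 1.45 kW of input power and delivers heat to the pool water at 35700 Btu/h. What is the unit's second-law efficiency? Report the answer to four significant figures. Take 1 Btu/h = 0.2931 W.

Converting, Q̇_H = 35700 Btu/h = 10.46 kW, so COP_actual = Q̇_H/Ẇ = 10.46/1.450 = 7.216.
In absolute terms T_C = 291.87 K and T_H = 301.76 K, so ΔT = 9.889 K.
COP_Carnot = T_H/ΔT = 301.76/9.889 = 30.52.
η_II = COP_actual/COP_Carnot = 7.216/30.52 = 0.2365.

0.2365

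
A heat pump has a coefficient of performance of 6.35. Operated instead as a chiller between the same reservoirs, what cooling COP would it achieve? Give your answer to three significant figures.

5.35

Since Q_H = Q_C + W for any cycle, COP_R = Q_C/W = Q_H/W − 1.
COP_R = 6.35 − 1 = 5.35.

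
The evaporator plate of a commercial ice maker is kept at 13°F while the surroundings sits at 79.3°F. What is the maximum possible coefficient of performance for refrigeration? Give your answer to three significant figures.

7.13

In absolute terms T_C = 262.59 K and T_H = 299.43 K, so ΔT = 36.83 K.
For a reversible cycle, COP_Carnot = T_C/ΔT = 262.59/36.83 = 7.129.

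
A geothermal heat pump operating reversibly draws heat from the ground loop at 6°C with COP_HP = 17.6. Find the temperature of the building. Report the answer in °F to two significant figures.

COP_HP = T_H/(T_H − T_C) rearranges to T_H = COP·T_C/(COP − 1).
With T_C = 279.15 K, T_H = 17.6 × 279.15/16.60 = 295.97 K.
Converting, 295.97 K = 73.07°F.

73 °F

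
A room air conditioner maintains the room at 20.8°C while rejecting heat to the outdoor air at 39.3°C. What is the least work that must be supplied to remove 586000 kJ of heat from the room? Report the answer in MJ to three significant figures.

36.9 MJ

In absolute terms T_C = 293.95 K and T_H = 312.45 K, so ΔT = 18.50 K.
The reversible limit is COP_R = T_C/ΔT = 15.89, so W_min = Q_C/COP = Q_C·ΔT/T_C.
W_min = 586000 × 18.50/293.95 = 36880 kJ = 36.88 MJ.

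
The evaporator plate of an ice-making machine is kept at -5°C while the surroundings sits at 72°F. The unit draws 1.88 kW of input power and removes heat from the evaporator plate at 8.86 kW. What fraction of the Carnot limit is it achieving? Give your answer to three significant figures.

COP_actual = Q̇_C/Ẇ = 8.860/1.880 = 4.713.
In absolute terms T_C = 268.15 K and T_H = 295.37 K, so ΔT = 27.22 K.
COP_Carnot = T_C/ΔT = 268.15/27.22 = 9.850.
η_II = COP_actual/COP_Carnot = 4.713/9.850 = 0.4784.

0.478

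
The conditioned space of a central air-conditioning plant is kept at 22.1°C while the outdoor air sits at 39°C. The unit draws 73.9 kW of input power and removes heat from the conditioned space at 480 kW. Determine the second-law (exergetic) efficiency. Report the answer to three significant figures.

0.372

COP_actual = Q̇_C/Ẇ = 480.0/73.90 = 6.495.
In absolute terms T_C = 295.25 K and T_H = 312.15 K, so ΔT = 16.90 K.
COP_Carnot = T_C/ΔT = 295.25/16.90 = 17.47.
η_II = COP_actual/COP_Carnot = 6.495/17.47 = 0.3718.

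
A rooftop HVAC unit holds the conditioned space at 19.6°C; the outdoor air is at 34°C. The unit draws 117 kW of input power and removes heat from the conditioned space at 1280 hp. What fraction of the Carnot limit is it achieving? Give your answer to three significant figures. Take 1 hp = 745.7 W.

Converting, Q̇_C = 1280 hp = 954.5 kW, so COP_actual = Q̇_C/Ẇ = 954.5/117.0 = 8.158.
In absolute terms T_C = 292.75 K and T_H = 307.15 K, so ΔT = 14.40 K.
COP_Carnot = T_C/ΔT = 292.75/14.40 = 20.33.
η_II = COP_actual/COP_Carnot = 8.158/20.33 = 0.4013.

0.401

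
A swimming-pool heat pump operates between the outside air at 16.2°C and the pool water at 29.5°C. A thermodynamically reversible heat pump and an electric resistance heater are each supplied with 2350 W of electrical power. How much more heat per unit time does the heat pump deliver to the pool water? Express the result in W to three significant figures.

In absolute terms T_C = 289.35 K and T_H = 302.65 K, so ΔT = 13.30 K.
COP_Carnot = T_H/ΔT = 302.65/13.30 = 22.76.
The heat pump delivers Q̇_H = COP × Ẇ = 53480 W; the resistance heater delivers Ẇ = 2350 W.
Extra = (COP − 1)·Ẇ = 51130 W.

51100 W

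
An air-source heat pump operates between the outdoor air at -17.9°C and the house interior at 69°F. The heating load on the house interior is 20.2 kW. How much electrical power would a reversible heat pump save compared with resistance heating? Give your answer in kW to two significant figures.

In absolute terms T_C = 255.25 K and T_H = 293.71 K, so ΔT = 38.46 K.
COP_Carnot = T_H/ΔT = 293.71/38.46 = 7.638.
Resistance heating needs Ẇ_res = Q̇_H = 20.20 kW; the reversible heat pump needs only Ẇ_hp = Q̇_H/COP = 2.645 kW.
Saving = 20.20 − 2.645 = 17.56 kW.

18 kW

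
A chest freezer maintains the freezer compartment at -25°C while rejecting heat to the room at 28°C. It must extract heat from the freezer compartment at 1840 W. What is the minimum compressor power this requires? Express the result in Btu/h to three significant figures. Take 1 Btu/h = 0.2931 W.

1340 Btu/h

In absolute terms T_C = 248.15 K and T_H = 301.15 K, so ΔT = 53.00 K.
COP_Carnot = T_C/ΔT = 248.15/53.00 = 4.682.
Ẇ_min = Q̇/COP_Carnot = 1840/4.682 = 393.0 W = 1341 Btu/h.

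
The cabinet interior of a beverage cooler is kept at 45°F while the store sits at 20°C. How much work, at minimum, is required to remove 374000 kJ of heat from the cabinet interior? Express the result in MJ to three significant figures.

In absolute terms T_C = 280.37 K and T_H = 293.15 K, so ΔT = 12.78 K.
The reversible limit is COP_R = T_C/ΔT = 21.94, so W_min = Q_C/COP = Q_C·ΔT/T_C.
W_min = 374000 × 12.78/280.37 = 17040 kJ = 17.04 MJ.

17.0 MJ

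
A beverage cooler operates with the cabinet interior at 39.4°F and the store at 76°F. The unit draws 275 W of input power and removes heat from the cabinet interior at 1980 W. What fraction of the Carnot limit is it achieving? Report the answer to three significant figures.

COP_actual = Q̇_C/Ẇ = 1980/275.0 = 7.200.
In absolute terms T_C = 277.26 K and T_H = 297.59 K, so ΔT = 20.33 K.
COP_Carnot = T_C/ΔT = 277.26/20.33 = 13.64.
η_II = COP_actual/COP_Carnot = 7.200/13.64 = 0.5280.

0.528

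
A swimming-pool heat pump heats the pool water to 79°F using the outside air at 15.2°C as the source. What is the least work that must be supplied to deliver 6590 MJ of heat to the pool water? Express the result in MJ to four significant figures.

In absolute terms T_C = 288.35 K and T_H = 299.26 K, so ΔT = 10.91 K.
The reversible limit is COP_HP = T_H/ΔT = 27.43, so W_min = Q_H/COP = Q_H·ΔT/T_H.
W_min = 6590 × 10.91/299.26 = 240.3 MJ.

240.3 MJ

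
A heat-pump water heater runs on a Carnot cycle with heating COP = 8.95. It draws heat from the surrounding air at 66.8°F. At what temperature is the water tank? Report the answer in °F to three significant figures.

133 °F

COP_HP = T_H/(T_H − T_C) rearranges to T_H = COP·T_C/(COP − 1).
With T_C = 292.48 K, T_H = 8.95 × 292.48/7.950 = 329.27 K.
Converting, 329.27 K = 133.02°F.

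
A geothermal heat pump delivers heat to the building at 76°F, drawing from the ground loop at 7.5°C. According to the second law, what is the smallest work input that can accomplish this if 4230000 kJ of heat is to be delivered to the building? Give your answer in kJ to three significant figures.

In absolute terms T_C = 280.65 K and T_H = 297.59 K, so ΔT = 16.94 K.
The reversible limit is COP_HP = T_H/ΔT = 17.56, so W_min = Q_H/COP = Q_H·ΔT/T_H.
W_min = 4230000 × 16.94/297.59 = 240800 kJ.

241000 kJ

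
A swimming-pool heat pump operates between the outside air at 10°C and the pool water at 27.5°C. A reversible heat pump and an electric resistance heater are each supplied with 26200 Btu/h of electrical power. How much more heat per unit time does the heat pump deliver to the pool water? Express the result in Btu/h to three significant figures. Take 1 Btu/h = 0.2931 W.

424000 Btu/h

In absolute terms T_C = 283.15 K and T_H = 300.65 K, so ΔT = 17.50 K.
COP_Carnot = T_H/ΔT = 300.65/17.50 = 17.18.
The heat pump delivers Q̇_H = COP × Ẇ = 450100 Btu/h; the resistance heater delivers Ẇ = 26200 Btu/h.
Extra = (COP − 1)·Ẇ = 423900 Btu/h.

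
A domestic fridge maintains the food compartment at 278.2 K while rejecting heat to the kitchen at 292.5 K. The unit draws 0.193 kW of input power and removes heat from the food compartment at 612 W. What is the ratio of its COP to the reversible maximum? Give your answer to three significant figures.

Converting, Q̇_C = 612.0 W = 0.6120 kW, so COP_actual = Q̇_C/Ẇ = 0.6120/0.1930 = 3.171.
The reservoir spacing is ΔT = 292.5 − 278.2 = 14.30 K.
COP_Carnot = T_C/ΔT = 278.20/14.30 = 19.45.
η_II = COP_actual/COP_Carnot = 3.171/19.45 = 0.1630.

0.163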